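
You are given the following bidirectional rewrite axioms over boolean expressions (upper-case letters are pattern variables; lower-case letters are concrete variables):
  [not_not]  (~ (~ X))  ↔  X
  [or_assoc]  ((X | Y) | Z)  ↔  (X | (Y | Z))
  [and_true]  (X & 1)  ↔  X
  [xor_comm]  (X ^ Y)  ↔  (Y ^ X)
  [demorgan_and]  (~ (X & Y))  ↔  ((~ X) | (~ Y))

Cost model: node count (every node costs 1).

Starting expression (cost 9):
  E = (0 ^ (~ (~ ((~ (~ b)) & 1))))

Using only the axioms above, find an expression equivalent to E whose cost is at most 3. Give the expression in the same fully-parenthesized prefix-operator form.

(0 ^ b)   [cost 3]

1. [not_not →] (~ (~ b))  →  b;  E = (0 ^ (~ (~ (b & 1))))
2. [not_not →] (~ (~ (b & 1)))  →  (b & 1);  E = (0 ^ (b & 1))
3. [and_true →] (b & 1)  →  b;  cost 3 ≤ 3, done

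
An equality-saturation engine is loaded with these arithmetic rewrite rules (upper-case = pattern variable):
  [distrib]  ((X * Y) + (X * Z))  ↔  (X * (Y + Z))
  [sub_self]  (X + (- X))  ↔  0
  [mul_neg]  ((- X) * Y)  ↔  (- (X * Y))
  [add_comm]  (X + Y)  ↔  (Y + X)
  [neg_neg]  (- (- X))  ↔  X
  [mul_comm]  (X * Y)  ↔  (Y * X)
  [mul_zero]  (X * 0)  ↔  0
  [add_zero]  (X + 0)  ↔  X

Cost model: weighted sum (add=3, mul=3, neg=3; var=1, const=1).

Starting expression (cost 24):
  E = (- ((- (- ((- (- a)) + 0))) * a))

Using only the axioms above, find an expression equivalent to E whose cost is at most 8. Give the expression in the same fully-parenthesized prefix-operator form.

(- (a * a))   [cost 8]

step 1: add_zero (→) rewrites ((- (- a)) + 0) into (- (- a)), now (- ((- (- (- (- a)))) * a))
step 2: neg_neg (→) rewrites (- (- a)) into a, now (- ((- (- a)) * a))
step 3: neg_neg (→) rewrites (- (- a)) into a, reaching cost 8 (bound 8)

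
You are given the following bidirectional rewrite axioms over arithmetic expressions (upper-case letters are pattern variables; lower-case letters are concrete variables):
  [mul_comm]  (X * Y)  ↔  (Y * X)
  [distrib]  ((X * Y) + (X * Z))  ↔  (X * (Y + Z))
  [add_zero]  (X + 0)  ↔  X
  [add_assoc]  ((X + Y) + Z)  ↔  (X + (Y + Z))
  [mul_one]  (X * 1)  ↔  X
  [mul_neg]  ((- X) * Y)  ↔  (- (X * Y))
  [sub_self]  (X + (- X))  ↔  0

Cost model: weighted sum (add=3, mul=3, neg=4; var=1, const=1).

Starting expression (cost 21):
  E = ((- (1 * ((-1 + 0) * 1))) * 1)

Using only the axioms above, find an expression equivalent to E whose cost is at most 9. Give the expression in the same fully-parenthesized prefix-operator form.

(1) ((-1 + 0) * 1)  =[mul_one →]=  (-1 + 0)    ⊢ ((- (1 * (-1 + 0))) * 1)
(2) ((- (1 * (-1 + 0))) * 1)  =[mul_one →]=  (- (1 * (-1 + 0)))
(3) (-1 + 0)  =[add_zero →]=  -1    ⊢ cost 9, within 9

(- (1 * -1))   [cost 9]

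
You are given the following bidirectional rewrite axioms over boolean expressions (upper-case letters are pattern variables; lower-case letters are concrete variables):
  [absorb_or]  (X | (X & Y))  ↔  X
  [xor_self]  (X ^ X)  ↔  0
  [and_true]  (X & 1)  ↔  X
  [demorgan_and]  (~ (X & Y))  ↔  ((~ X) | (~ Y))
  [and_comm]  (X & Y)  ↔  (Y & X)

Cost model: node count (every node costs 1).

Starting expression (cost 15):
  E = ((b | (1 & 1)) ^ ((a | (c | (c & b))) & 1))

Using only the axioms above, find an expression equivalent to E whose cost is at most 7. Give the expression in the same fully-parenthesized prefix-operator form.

1. [absorb_or →] (c | (c & b))  →  c;  E = ((b | (1 & 1)) ^ ((a | c) & 1))
2. [and_true →] (1 & 1)  →  1;  E = ((b | 1) ^ ((a | c) & 1))
3. [and_true →] ((a | c) & 1)  →  (a | c);  cost 7 ≤ 7, done

((b | 1) ^ (a | c))   [cost 7]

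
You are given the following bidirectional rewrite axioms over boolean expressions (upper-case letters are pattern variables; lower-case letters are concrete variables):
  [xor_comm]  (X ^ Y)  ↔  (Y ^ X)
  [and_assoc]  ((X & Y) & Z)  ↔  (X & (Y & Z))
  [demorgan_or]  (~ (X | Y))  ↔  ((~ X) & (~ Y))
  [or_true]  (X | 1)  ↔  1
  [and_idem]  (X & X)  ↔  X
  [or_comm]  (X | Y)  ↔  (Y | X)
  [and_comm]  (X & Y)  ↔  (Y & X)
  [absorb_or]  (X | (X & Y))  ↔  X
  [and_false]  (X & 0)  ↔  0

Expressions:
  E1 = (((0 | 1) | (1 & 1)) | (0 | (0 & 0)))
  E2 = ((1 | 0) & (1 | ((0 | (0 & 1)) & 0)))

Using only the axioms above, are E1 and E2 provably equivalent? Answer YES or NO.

(1) (0 | (0 & 0))  =[absorb_or →]=  0    ⊢ (((0 | 1) | (1 & 1)) | 0)
(2) (0 | 1)  =[or_true →]=  1    ⊢ ((1 | (1 & 1)) | 0)
(3) (1 | (1 & 1))  =[absorb_or →]=  1    ⊢ (1 | 0)
(4) (1 | 0)  =[and_idem ←]=  ((1 | 0) & (1 | 0))
(5) 0  =[and_false ←]=  (0 & 0)    ⊢ ((1 | 0) & (1 | (0 & 0)))
(6) 0  =[absorb_or ←]=  (0 | (0 & 1))    ⊢ E2

YES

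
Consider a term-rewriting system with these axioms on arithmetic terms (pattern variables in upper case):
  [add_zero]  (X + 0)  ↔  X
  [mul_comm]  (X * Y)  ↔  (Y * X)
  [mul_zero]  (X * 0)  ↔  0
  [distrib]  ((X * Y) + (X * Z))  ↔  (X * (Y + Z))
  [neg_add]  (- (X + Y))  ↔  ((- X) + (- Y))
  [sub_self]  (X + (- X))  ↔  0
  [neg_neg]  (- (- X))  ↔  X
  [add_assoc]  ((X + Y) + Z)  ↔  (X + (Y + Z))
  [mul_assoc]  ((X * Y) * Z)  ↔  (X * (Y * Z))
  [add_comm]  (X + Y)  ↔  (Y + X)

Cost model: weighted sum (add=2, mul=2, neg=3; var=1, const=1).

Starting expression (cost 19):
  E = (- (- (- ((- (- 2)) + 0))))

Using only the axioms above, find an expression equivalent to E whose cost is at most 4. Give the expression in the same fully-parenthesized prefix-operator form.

1. [neg_neg →] (- (- (- ((- (- 2)) + 0))))  →  (- ((- (- 2)) + 0))
2. [neg_neg →] (- (- 2))  →  2;  E = (- (2 + 0))
3. [add_zero →] (2 + 0)  →  2;  cost 4 ≤ 4, done

(- 2)   [cost 4]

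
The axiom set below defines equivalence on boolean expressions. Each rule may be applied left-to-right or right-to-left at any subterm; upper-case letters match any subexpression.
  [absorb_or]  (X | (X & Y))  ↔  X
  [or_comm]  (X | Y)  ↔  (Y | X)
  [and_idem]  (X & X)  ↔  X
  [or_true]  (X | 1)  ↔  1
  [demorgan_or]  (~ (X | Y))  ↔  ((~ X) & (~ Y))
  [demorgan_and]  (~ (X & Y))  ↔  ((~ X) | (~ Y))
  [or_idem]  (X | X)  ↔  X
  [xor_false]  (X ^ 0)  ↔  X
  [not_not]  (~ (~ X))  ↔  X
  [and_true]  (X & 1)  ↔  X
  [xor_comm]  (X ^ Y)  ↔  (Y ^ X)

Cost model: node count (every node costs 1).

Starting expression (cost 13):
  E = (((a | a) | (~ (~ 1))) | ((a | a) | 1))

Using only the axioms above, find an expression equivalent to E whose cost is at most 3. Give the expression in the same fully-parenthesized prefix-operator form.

(a | 1)   [cost 3]

step 1: not_not (→) rewrites (~ (~ 1)) into 1, now (((a | a) | 1) | ((a | a) | 1))
step 2: or_idem (→) rewrites (((a | a) | 1) | ((a | a) | 1)) into ((a | a) | 1)
step 3: or_idem (→) rewrites (a | a) into a, reaching cost 3 (bound 3)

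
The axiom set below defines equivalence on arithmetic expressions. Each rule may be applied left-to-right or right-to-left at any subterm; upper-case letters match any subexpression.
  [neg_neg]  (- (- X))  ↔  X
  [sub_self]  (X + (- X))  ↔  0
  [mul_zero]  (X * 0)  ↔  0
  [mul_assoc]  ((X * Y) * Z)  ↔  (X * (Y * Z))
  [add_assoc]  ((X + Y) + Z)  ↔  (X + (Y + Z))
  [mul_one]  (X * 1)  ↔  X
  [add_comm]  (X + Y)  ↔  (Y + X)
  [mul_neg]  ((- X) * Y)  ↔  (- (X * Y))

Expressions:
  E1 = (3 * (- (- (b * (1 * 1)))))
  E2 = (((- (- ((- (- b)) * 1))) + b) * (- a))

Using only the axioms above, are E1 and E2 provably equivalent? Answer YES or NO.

All listed rules preserve value, hence provable equivalence implies equal values everywhere; look for a separating assignment.
a=0, b=1 gives E1 ↦ 3, E2 ↦ 0; values differ ⇒ not provably equivalent.

NO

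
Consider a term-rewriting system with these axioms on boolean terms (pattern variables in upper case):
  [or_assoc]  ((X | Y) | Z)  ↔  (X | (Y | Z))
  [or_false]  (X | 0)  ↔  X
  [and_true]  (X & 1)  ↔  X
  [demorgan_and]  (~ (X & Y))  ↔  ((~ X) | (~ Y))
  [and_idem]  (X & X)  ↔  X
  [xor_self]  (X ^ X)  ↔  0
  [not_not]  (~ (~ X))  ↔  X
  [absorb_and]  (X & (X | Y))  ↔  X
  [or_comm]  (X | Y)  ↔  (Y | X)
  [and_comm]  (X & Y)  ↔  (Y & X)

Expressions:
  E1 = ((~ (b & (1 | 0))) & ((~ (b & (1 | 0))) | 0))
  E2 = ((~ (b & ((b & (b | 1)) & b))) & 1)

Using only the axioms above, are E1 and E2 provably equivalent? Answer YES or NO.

step 1: absorb_and (→) rewrites ((~ (b & (1 | 0))) & ((~ (b & (1 | 0))) | 0)) into (~ (b & (1 | 0)))
step 2: or_false (→) rewrites (1 | 0) into 1, now (~ (b & 1))
step 3: and_true (→) rewrites (b & 1) into b, now (~ b)
step 4: and_idem (←) rewrites b into (b & b), now (~ (b & b))
step 5: and_true (←) rewrites (~ (b & b)) into ((~ (b & b)) & 1)
step 6: and_idem (←) rewrites b into (b & b), now ((~ (b & (b & b))) & 1)
step 7: absorb_and (←) rewrites b into (b & (b | 1)), which is E2

YES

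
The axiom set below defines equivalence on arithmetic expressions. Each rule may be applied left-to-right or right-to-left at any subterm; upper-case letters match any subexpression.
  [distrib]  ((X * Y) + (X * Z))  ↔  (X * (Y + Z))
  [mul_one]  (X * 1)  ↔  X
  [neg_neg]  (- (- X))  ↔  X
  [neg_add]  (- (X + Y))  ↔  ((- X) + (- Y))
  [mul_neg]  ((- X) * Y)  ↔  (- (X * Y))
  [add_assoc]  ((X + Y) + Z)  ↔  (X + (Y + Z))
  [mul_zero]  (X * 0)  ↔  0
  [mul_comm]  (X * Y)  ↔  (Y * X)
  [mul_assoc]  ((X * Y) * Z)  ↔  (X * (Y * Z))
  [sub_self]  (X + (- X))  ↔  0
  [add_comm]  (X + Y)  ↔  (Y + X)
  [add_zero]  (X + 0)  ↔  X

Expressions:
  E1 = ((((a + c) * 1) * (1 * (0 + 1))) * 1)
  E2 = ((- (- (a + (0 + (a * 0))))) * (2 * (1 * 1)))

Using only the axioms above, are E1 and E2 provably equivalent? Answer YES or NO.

NO

All listed rules preserve value, hence provable equivalence implies equal values everywhere; look for a separating assignment.
a=0, c=1 gives E1 ↦ 1, E2 ↦ 0; values differ ⇒ not provably equivalent.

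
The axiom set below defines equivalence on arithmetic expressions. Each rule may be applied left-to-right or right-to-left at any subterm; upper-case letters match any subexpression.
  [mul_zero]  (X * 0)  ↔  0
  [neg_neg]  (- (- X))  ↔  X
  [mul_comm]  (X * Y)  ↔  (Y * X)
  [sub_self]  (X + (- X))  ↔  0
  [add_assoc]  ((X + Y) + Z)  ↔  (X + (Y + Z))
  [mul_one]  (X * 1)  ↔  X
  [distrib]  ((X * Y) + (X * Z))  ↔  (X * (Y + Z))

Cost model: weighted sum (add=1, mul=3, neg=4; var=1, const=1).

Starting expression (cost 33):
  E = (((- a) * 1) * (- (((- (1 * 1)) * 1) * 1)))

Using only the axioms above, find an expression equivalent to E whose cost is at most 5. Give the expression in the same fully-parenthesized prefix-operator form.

(1) (1 * 1)  =[mul_one →]=  1    ⊢ (((- a) * 1) * (- (((- 1) * 1) * 1)))
(2) ((- 1) * 1)  =[mul_one →]=  (- 1)    ⊢ (((- a) * 1) * (- ((- 1) * 1)))
(3) ((- 1) * 1)  =[mul_one →]=  (- 1)    ⊢ (((- a) * 1) * (- (- 1)))
(4) ((- a) * 1)  =[mul_one →]=  (- a)    ⊢ ((- a) * (- (- 1)))
(5) (- (- 1))  =[neg_neg →]=  1    ⊢ ((- a) * 1)
(6) ((- a) * 1)  =[mul_one →]=  (- a)    ⊢ cost 5, within 5

(- a)   [cost 5]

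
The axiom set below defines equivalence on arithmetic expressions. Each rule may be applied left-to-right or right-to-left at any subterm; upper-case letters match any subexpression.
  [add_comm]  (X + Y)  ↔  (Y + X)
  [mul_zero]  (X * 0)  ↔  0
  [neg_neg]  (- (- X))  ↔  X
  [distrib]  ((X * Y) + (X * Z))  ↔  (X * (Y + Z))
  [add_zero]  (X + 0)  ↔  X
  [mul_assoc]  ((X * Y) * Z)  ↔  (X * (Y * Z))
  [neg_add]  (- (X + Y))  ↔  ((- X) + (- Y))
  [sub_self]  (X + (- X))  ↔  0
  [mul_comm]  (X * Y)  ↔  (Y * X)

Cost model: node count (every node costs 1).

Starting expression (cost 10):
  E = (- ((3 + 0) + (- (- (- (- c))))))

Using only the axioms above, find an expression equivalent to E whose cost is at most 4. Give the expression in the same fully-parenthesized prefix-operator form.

(- (3 + c))   [cost 4]

step 1: add_zero (→) rewrites (3 + 0) into 3, now (- (3 + (- (- (- (- c))))))
step 2: neg_neg (→) rewrites (- (- (- c))) into (- c), now (- (3 + (- (- c))))
step 3: neg_neg (→) rewrites (- (- c)) into c, reaching cost 4 (bound 4)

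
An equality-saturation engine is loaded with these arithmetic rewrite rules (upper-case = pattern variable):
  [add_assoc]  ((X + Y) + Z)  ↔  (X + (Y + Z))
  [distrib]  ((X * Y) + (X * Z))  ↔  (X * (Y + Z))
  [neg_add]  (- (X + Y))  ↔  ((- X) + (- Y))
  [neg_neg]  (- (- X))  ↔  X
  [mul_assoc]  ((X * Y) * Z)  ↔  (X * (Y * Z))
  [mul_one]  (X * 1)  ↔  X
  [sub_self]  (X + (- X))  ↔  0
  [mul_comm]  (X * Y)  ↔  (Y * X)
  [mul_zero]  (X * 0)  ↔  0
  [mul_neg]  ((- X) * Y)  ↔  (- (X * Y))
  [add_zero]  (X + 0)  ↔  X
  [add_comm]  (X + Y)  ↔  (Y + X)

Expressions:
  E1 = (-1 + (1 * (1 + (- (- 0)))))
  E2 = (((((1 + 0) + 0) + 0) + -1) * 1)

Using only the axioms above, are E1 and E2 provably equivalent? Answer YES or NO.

YES

1. [neg_neg →] (- (- 0))  →  0;  E1 = (-1 + (1 * (1 + 0)))
2. [add_zero →] (1 + 0)  →  1;  E1 = (-1 + (1 * 1))
3. [add_comm →] (-1 + (1 * 1))  →  ((1 * 1) + -1)
4. [mul_one →] (1 * 1)  →  1;  E1 = (1 + -1)
5. [add_zero ←] 1  →  (1 + 0);  E1 = ((1 + 0) + -1)
6. [mul_one ←] ((1 + 0) + -1)  →  (((1 + 0) + -1) * 1)
7. [add_zero ←] 1  →  (1 + 0);  E1 = ((((1 + 0) + 0) + -1) * 1)
8. [add_zero ←] ((1 + 0) + 0)  →  (((1 + 0) + 0) + 0);  this is E2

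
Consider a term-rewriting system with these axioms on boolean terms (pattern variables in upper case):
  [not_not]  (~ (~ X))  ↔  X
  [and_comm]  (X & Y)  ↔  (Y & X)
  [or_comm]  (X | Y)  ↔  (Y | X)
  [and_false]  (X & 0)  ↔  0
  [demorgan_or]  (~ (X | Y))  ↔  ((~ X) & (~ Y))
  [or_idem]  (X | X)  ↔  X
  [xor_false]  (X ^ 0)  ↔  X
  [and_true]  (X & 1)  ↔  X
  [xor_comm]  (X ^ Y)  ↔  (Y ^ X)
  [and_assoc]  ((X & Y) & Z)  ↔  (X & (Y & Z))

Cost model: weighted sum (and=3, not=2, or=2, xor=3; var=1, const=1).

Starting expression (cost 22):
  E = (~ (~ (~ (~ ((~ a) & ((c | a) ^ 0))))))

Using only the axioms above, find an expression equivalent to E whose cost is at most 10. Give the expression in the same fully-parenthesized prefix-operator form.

((~ a) & (c | a))   [cost 10]

1. [not_not →] (~ (~ (~ (~ ((~ a) & ((c | a) ^ 0))))))  →  (~ (~ ((~ a) & ((c | a) ^ 0))))
2. [not_not →] (~ (~ ((~ a) & ((c | a) ^ 0))))  →  ((~ a) & ((c | a) ^ 0))
3. [xor_false →] ((c | a) ^ 0)  →  (c | a);  cost 10 ≤ 10, done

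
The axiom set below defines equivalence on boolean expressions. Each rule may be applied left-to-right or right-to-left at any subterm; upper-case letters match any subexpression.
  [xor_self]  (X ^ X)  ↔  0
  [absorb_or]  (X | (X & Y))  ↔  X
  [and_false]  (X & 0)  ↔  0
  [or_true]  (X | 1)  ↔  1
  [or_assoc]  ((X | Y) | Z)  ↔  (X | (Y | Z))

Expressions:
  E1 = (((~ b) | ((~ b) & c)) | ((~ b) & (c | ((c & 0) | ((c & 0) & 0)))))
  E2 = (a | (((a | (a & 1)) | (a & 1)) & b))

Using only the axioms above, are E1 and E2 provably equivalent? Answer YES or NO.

NO

Every axiom is a valid identity, so a rewrite proof would force E1 and E2 to agree under every assignment.
At a=0, b=0, c=0: E1 = 1 but E2 = 0; they differ, so no derivation exists.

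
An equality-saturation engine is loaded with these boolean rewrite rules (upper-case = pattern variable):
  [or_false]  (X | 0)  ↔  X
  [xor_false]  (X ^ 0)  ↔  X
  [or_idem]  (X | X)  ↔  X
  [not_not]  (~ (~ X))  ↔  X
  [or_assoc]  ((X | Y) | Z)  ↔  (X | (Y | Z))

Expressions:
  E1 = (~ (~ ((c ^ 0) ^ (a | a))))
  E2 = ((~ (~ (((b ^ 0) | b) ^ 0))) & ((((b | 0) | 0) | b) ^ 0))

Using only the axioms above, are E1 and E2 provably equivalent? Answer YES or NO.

NO

The axioms are sound identities: if E1 ↔* E2 then E1 and E2 evaluate identically under any assignment.
Under a=0, b=0, c=1: E1 evaluates to 1, E2 to 0. Distinct ⇒ no rewrite sequence connects them.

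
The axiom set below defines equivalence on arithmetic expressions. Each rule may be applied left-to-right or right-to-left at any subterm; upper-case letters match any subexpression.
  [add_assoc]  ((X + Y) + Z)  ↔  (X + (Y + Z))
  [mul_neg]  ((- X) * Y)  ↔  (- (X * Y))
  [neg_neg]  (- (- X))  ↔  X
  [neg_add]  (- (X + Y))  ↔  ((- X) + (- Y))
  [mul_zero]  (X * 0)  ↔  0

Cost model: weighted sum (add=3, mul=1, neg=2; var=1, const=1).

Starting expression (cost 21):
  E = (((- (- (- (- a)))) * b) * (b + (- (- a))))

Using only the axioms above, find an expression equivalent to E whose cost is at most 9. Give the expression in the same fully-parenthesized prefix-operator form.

((a * b) * (b + a))   [cost 9]

(1) (- (- (- a)))  =[neg_neg →]=  (- a)    ⊢ (((- (- a)) * b) * (b + (- (- a))))
(2) (- (- a))  =[neg_neg →]=  a    ⊢ ((a * b) * (b + (- (- a))))
(3) (- (- a))  =[neg_neg →]=  a    ⊢ cost 9, within 9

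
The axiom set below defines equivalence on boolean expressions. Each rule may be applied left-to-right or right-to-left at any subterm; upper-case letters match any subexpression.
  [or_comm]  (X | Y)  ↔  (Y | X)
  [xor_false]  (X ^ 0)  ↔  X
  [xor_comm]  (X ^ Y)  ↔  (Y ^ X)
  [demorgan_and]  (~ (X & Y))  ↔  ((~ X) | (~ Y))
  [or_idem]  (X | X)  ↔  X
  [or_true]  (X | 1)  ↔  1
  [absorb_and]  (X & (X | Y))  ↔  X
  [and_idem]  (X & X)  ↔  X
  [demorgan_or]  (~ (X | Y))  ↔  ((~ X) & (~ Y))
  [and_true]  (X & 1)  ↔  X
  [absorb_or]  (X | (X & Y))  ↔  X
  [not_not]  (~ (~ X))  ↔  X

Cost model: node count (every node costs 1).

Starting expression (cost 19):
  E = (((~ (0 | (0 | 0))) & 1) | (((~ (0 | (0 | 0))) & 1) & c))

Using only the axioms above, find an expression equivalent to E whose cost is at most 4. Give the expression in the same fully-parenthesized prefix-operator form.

(~ (0 | 0))   [cost 4]

step 1: absorb_or (→) rewrites (((~ (0 | (0 | 0))) & 1) | (((~ (0 | (0 | 0))) & 1) & c)) into ((~ (0 | (0 | 0))) & 1)
step 2: or_idem (→) rewrites (0 | 0) into 0, now ((~ (0 | 0)) & 1)
step 3: and_true (→) rewrites ((~ (0 | 0)) & 1) into (~ (0 | 0)), reaching cost 4 (bound 4)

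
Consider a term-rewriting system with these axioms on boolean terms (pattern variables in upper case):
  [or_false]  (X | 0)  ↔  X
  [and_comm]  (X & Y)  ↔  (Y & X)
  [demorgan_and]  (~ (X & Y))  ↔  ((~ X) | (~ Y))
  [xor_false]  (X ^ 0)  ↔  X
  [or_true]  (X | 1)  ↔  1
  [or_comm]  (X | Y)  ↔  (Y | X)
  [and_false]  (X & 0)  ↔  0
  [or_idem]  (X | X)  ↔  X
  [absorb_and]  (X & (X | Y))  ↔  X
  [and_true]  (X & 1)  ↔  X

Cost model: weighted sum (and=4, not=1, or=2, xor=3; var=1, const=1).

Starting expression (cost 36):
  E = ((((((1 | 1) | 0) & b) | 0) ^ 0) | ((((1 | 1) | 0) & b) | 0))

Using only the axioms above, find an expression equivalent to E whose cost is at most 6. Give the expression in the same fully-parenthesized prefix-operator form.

step 1: xor_false (→) rewrites (((((1 | 1) | 0) & b) | 0) ^ 0) into ((((1 | 1) | 0) & b) | 0), now (((((1 | 1) | 0) & b) | 0) | ((((1 | 1) | 0) & b) | 0))
step 2: or_idem (→) rewrites (((((1 | 1) | 0) & b) | 0) | ((((1 | 1) | 0) & b) | 0)) into ((((1 | 1) | 0) & b) | 0)
step 3: or_false (→) rewrites ((1 | 1) | 0) into (1 | 1), now (((1 | 1) & b) | 0)
step 4: or_false (→) rewrites (((1 | 1) & b) | 0) into ((1 | 1) & b)
step 5: or_idem (→) rewrites (1 | 1) into 1, reaching cost 6 (bound 6)

(1 & b)   [cost 6]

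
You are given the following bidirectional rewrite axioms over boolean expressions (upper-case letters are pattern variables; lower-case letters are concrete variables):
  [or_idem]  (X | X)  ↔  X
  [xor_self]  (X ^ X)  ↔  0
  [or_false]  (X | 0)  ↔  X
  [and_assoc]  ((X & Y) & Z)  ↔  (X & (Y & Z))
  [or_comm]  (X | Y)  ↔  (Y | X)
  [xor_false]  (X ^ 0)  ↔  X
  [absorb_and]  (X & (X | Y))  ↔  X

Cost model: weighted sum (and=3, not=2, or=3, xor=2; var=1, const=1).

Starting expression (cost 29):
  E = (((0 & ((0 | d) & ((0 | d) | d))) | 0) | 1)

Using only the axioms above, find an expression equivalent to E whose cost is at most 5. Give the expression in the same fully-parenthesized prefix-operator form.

1. [absorb_and →] ((0 | d) & ((0 | d) | d))  →  (0 | d);  E = (((0 & (0 | d)) | 0) | 1)
2. [or_false →] ((0 & (0 | d)) | 0)  →  (0 & (0 | d));  E = ((0 & (0 | d)) | 1)
3. [absorb_and →] (0 & (0 | d))  →  0;  cost 5 ≤ 5, done

(0 | 1)   [cost 5]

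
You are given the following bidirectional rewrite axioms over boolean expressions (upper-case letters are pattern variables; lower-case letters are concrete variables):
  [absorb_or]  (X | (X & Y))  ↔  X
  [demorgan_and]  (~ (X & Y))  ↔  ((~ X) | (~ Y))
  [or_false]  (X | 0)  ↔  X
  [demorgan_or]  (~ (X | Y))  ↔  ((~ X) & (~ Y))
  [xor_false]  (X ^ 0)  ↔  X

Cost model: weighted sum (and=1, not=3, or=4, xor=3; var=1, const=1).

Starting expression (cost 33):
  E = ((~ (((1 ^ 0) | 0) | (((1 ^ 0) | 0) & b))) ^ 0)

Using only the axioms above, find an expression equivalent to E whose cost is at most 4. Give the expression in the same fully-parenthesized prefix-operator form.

step 1: absorb_or (→) rewrites (((1 ^ 0) | 0) | (((1 ^ 0) | 0) & b)) into ((1 ^ 0) | 0), now ((~ ((1 ^ 0) | 0)) ^ 0)
step 2: or_false (→) rewrites ((1 ^ 0) | 0) into (1 ^ 0), now ((~ (1 ^ 0)) ^ 0)
step 3: xor_false (→) rewrites ((~ (1 ^ 0)) ^ 0) into (~ (1 ^ 0))
step 4: xor_false (→) rewrites (1 ^ 0) into 1, reaching cost 4 (bound 4)

(~ 1)   [cost 4]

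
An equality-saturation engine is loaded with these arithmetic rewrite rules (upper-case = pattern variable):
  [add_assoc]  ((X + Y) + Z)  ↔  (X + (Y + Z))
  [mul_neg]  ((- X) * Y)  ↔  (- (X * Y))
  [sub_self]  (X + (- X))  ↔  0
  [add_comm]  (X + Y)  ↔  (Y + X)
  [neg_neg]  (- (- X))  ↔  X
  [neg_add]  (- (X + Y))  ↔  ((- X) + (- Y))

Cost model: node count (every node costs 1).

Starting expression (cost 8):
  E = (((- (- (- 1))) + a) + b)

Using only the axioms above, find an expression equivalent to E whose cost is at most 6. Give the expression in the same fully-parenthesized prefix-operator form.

step 1: neg_neg (→) rewrites (- (- (- 1))) into (- 1), reaching cost 6 (bound 6)

(((- 1) + a) + b)   [cost 6]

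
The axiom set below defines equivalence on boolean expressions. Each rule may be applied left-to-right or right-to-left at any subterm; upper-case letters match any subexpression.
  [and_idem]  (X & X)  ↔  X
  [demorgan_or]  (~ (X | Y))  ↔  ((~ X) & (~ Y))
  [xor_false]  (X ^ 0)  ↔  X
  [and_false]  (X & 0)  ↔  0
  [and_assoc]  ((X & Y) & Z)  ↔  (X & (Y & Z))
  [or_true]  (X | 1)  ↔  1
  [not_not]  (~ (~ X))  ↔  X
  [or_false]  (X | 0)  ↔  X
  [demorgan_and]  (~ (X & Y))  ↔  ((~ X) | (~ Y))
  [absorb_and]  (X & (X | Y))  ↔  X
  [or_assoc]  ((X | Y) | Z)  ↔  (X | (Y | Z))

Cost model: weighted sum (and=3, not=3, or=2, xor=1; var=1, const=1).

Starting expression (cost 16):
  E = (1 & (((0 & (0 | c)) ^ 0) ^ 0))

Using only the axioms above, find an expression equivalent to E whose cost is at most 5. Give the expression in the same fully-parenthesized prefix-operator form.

1. [absorb_and →] (0 & (0 | c))  →  0;  E = (1 & ((0 ^ 0) ^ 0))
2. [xor_false →] ((0 ^ 0) ^ 0)  →  (0 ^ 0);  E = (1 & (0 ^ 0))
3. [xor_false →] (0 ^ 0)  →  0;  cost 5 ≤ 5, done

(1 & 0)   [cost 5]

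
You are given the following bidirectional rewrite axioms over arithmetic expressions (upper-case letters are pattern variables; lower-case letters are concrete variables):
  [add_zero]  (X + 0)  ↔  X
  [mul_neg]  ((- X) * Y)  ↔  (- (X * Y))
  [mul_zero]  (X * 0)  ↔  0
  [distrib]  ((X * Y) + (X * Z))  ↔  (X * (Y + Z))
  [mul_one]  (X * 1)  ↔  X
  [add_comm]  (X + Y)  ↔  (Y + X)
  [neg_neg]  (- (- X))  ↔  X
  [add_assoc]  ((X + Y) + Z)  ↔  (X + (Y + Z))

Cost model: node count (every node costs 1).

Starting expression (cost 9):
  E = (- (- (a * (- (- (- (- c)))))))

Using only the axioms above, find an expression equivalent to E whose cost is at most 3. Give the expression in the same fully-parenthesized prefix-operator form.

(1) (- (- c))  =[neg_neg →]=  c    ⊢ (- (- (a * (- (- c)))))
(2) (- (- c))  =[neg_neg →]=  c    ⊢ (- (- (a * c)))
(3) (- (- (a * c)))  =[neg_neg →]=  (a * c)    ⊢ cost 3, within 3

(a * c)   [cost 3]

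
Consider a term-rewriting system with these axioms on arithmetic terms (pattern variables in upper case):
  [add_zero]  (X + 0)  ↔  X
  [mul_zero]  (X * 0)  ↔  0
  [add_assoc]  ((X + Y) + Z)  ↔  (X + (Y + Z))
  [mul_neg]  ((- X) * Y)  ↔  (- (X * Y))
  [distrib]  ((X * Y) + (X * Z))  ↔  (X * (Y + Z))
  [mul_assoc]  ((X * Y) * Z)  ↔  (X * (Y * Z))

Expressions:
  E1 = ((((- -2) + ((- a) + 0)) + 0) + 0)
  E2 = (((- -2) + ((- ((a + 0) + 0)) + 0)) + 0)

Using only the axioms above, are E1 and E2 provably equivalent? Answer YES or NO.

(1) ((((- -2) + ((- a) + 0)) + 0) + 0)  =[add_zero →]=  (((- -2) + ((- a) + 0)) + 0)
(2) ((- a) + 0)  =[add_zero →]=  (- a)    ⊢ (((- -2) + (- a)) + 0)
(3) (((- -2) + (- a)) + 0)  =[add_zero →]=  ((- -2) + (- a))
(4) a  =[add_zero ←]=  (a + 0)    ⊢ ((- -2) + (- (a + 0)))
(5) ((- -2) + (- (a + 0)))  =[add_zero ←]=  (((- -2) + (- (a + 0))) + 0)
(6) (a + 0)  =[add_zero ←]=  ((a + 0) + 0)    ⊢ (((- -2) + (- ((a + 0) + 0))) + 0)
(7) (- ((a + 0) + 0))  =[add_zero ←]=  ((- ((a + 0) + 0)) + 0)    ⊢ E2

YES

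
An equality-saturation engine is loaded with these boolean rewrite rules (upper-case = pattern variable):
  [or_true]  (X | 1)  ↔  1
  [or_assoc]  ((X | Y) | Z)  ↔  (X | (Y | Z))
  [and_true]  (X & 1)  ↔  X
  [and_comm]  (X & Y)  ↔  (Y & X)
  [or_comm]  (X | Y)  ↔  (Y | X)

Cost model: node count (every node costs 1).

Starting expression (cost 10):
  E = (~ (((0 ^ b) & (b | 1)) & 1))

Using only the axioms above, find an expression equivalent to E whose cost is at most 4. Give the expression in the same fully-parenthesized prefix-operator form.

(~ (0 ^ b))   [cost 4]

step 1: or_true (→) rewrites (b | 1) into 1, now (~ (((0 ^ b) & 1) & 1))
step 2: and_true (→) rewrites ((0 ^ b) & 1) into (0 ^ b), now (~ ((0 ^ b) & 1))
step 3: and_true (→) rewrites ((0 ^ b) & 1) into (0 ^ b), reaching cost 4 (bound 4)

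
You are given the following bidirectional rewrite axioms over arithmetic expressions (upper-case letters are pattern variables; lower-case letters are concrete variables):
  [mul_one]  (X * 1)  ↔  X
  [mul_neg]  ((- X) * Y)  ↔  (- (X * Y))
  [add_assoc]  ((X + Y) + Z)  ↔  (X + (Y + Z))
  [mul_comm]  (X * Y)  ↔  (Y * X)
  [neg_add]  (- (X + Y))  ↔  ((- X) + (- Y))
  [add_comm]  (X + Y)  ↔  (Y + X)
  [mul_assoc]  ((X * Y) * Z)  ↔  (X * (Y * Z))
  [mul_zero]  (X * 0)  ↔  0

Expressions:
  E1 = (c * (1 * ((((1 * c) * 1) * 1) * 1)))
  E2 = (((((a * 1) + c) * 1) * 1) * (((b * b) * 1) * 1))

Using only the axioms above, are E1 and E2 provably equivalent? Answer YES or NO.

NO

The axioms are sound identities: if E1 ↔* E2 then E1 and E2 evaluate identically under any assignment.
Under a=0, b=0, c=1: E1 evaluates to 1, E2 to 0. Distinct ⇒ no rewrite sequence connects them.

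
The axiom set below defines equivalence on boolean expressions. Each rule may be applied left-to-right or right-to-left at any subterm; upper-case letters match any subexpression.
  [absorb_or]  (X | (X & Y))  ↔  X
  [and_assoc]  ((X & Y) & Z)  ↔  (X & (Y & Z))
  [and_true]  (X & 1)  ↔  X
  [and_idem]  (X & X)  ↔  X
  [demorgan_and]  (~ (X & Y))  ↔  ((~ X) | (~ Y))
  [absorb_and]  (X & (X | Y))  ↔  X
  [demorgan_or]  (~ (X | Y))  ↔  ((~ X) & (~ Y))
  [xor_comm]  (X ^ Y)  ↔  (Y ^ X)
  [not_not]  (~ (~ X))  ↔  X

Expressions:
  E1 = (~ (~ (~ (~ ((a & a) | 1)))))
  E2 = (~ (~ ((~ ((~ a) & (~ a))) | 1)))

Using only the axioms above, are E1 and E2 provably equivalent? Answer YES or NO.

step 1: not_not (→) rewrites (~ (~ ((a & a) | 1))) into ((a & a) | 1), now (~ (~ ((a & a) | 1)))
step 2: and_idem (→) rewrites (a & a) into a, now (~ (~ (a | 1)))
step 3: not_not (←) rewrites a into (~ (~ a)), now (~ (~ ((~ (~ a)) | 1)))
step 4: and_idem (←) rewrites (~ a) into ((~ a) & (~ a)), which is E2

YES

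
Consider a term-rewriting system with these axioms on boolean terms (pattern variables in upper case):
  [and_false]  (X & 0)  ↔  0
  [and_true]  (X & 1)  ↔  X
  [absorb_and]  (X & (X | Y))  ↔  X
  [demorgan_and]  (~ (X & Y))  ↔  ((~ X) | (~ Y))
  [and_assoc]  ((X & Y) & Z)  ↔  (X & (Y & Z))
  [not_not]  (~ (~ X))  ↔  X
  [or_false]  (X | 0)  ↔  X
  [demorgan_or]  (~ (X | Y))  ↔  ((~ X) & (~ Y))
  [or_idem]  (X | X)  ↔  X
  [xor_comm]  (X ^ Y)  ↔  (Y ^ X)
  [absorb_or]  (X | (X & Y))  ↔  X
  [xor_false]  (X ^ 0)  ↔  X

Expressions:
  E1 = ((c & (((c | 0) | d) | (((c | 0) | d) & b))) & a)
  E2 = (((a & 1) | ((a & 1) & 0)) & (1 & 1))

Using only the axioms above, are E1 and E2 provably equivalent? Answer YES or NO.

All listed rules preserve value, hence provable equivalence implies equal values everywhere; look for a separating assignment.
a=1, b=0, c=0, d=0 gives E1 ↦ 0, E2 ↦ 1; values differ ⇒ not provably equivalent.

NO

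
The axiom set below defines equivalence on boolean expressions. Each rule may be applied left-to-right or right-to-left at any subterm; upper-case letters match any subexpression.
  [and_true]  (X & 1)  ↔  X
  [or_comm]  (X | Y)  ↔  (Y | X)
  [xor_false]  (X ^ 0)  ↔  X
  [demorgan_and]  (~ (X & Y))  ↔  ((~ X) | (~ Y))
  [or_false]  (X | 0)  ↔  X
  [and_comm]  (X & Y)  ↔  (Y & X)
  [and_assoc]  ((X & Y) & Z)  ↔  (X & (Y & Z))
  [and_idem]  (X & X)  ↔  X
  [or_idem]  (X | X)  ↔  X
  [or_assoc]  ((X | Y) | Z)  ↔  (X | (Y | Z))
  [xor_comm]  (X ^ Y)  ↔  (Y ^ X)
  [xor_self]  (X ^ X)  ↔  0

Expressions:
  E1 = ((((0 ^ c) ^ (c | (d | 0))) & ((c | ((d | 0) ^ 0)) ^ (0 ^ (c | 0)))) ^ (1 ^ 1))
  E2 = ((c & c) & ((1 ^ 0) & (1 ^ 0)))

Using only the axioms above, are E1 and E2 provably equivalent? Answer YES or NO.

NO

Every axiom is a valid identity, so a rewrite proof would force E1 and E2 to agree under every assignment.
At c=0, d=1: E1 = 1 but E2 = 0; they differ, so no derivation exists.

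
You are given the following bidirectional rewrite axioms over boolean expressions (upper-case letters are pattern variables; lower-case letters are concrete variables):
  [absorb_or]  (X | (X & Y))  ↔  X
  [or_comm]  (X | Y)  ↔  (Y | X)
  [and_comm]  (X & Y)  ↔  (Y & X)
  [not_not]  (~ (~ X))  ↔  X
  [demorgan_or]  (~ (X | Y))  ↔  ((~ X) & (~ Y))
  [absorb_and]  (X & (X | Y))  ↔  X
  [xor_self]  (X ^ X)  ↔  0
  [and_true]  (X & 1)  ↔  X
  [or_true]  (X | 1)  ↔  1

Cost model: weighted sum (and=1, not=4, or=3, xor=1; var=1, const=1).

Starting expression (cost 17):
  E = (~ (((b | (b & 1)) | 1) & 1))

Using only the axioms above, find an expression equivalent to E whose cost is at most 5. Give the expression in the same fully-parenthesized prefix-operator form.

step 1: absorb_or (→) rewrites (b | (b & 1)) into b, now (~ ((b | 1) & 1))
step 2: and_true (→) rewrites ((b | 1) & 1) into (b | 1), now (~ (b | 1))
step 3: or_true (→) rewrites (b | 1) into 1, reaching cost 5 (bound 5)

(~ 1)   [cost 5]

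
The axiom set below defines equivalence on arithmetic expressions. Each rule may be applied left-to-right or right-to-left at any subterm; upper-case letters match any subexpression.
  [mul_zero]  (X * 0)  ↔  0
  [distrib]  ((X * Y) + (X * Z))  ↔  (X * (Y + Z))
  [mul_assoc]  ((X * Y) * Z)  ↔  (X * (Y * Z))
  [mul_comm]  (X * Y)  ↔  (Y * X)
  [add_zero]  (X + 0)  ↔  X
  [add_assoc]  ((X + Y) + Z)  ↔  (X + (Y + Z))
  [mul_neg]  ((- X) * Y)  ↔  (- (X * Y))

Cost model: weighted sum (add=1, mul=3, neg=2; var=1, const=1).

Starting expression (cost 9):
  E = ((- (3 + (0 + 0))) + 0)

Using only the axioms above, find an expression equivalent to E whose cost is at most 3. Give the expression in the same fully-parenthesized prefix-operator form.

(- 3)   [cost 3]

(1) (0 + 0)  =[add_zero →]=  0    ⊢ ((- (3 + 0)) + 0)
(2) (3 + 0)  =[add_zero →]=  3    ⊢ ((- 3) + 0)
(3) ((- 3) + 0)  =[add_zero →]=  (- 3)    ⊢ cost 3, within 3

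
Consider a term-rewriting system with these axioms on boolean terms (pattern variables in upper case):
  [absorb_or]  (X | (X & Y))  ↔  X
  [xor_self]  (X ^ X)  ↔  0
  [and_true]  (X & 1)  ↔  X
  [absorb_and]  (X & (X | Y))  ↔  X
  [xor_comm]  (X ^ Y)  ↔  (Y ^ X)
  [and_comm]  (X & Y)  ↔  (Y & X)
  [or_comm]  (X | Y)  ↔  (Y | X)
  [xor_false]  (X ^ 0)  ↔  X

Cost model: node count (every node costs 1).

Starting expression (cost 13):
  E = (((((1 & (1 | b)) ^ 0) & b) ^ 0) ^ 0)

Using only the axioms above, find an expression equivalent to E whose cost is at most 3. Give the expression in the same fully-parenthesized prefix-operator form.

(b ^ 0)   [cost 3]

1. [xor_false →] ((1 & (1 | b)) ^ 0)  →  (1 & (1 | b));  E = ((((1 & (1 | b)) & b) ^ 0) ^ 0)
2. [absorb_and →] (1 & (1 | b))  →  1;  E = (((1 & b) ^ 0) ^ 0)
3. [xor_false →] (((1 & b) ^ 0) ^ 0)  →  ((1 & b) ^ 0)
4. [and_comm →] (1 & b)  →  (b & 1);  E = ((b & 1) ^ 0)
5. [and_true →] (b & 1)  →  b;  cost 3 ≤ 3, done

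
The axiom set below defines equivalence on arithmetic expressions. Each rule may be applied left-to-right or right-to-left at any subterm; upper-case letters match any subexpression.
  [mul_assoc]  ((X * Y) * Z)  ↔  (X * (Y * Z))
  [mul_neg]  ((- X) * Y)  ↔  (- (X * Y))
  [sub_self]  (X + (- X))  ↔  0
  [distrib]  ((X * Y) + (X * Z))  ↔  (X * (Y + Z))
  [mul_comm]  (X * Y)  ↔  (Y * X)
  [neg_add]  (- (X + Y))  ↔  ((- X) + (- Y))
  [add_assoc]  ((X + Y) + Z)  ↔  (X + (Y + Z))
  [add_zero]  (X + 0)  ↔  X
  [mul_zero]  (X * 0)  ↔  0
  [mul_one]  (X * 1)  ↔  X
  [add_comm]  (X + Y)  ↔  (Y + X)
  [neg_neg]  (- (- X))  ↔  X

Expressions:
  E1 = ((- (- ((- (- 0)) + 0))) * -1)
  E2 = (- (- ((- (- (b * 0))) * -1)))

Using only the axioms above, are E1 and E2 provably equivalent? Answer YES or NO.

step 1: neg_neg (→) rewrites (- (- 0)) into 0, now ((- (- (0 + 0))) * -1)
step 2: add_zero (→) rewrites (0 + 0) into 0, now ((- (- 0)) * -1)
step 3: neg_neg (←) rewrites ((- (- 0)) * -1) into (- (- ((- (- 0)) * -1)))
step 4: mul_zero (←) rewrites 0 into (b * 0), which is E2

YES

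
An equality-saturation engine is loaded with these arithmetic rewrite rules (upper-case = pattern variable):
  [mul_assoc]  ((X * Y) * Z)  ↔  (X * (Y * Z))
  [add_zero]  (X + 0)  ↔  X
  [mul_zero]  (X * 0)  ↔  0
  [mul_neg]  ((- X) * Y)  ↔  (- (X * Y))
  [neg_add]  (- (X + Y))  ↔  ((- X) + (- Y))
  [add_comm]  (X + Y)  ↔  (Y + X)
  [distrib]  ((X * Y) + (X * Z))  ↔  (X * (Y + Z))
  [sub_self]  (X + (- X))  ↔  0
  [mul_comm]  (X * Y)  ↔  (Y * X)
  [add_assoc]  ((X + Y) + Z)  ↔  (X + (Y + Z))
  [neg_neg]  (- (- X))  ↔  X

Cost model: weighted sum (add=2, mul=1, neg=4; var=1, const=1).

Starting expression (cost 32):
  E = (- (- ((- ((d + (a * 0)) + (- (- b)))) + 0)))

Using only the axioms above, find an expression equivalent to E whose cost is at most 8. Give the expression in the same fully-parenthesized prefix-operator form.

(- (d + b))   [cost 8]

step 1: neg_neg (→) rewrites (- (- ((- ((d + (a * 0)) + (- (- b)))) + 0))) into ((- ((d + (a * 0)) + (- (- b)))) + 0)
step 2: neg_neg (→) rewrites (- (- b)) into b, now ((- ((d + (a * 0)) + b)) + 0)
step 3: mul_zero (→) rewrites (a * 0) into 0, now ((- ((d + 0) + b)) + 0)
step 4: add_zero (→) rewrites (d + 0) into d, now ((- (d + b)) + 0)
step 5: add_zero (→) rewrites ((- (d + b)) + 0) into (- (d + b)), reaching cost 8 (bound 8)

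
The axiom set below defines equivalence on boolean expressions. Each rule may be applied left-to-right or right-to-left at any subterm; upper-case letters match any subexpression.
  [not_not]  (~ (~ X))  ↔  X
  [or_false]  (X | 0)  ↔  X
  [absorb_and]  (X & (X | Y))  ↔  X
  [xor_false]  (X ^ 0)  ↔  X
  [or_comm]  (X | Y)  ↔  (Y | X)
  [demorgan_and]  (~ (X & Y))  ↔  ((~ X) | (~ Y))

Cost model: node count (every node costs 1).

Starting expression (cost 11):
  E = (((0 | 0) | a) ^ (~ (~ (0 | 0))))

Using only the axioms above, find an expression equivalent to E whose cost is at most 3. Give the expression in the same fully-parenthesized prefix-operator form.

(0 | a)   [cost 3]

1. [or_false →] (0 | 0)  →  0;  E = (((0 | 0) | a) ^ (~ (~ 0)))
2. [or_false →] (0 | 0)  →  0;  E = ((0 | a) ^ (~ (~ 0)))
3. [not_not →] (~ (~ 0))  →  0;  E = ((0 | a) ^ 0)
4. [xor_false →] ((0 | a) ^ 0)  →  (0 | a);  cost 3 ≤ 3, done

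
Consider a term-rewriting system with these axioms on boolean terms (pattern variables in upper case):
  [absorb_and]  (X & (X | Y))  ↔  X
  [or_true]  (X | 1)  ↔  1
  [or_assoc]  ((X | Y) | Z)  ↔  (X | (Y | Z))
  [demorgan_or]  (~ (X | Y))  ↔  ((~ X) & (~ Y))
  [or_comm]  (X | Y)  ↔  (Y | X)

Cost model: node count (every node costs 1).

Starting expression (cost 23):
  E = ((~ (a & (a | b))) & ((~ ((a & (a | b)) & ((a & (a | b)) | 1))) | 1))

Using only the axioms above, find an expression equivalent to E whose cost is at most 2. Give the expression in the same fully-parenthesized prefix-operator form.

1. [absorb_and →] ((a & (a | b)) & ((a & (a | b)) | 1))  →  (a & (a | b));  E = ((~ (a & (a | b))) & ((~ (a & (a | b))) | 1))
2. [absorb_and →] ((~ (a & (a | b))) & ((~ (a & (a | b))) | 1))  →  (~ (a & (a | b)))
3. [absorb_and →] (a & (a | b))  →  a;  cost 2 ≤ 2, done

(~ a)   [cost 2]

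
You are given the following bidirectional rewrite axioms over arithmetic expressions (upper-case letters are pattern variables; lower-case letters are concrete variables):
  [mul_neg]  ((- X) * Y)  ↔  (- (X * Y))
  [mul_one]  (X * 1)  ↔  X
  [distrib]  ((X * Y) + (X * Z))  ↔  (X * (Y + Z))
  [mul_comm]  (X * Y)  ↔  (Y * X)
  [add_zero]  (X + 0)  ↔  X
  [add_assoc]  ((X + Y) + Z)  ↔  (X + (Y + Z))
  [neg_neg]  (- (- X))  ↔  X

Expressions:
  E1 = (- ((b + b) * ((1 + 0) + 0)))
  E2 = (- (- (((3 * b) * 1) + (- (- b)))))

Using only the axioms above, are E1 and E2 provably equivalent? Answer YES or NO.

All listed rules preserve value, hence provable equivalence implies equal values everywhere; look for a separating assignment.
b=1 gives E1 ↦ -2, E2 ↦ 4; values differ ⇒ not provably equivalent.

NO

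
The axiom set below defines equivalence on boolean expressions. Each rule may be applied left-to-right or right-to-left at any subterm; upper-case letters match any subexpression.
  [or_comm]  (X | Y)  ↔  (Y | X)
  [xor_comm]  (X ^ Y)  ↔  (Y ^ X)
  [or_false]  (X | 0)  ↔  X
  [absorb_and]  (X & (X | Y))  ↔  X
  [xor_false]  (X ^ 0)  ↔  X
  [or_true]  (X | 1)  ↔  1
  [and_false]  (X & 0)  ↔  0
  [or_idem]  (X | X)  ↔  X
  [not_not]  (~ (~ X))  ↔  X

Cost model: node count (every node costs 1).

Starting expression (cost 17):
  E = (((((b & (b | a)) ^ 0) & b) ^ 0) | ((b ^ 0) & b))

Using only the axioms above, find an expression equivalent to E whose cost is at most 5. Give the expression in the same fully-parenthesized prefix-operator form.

((b ^ 0) & b)   [cost 5]

step 1: xor_false (→) rewrites ((((b & (b | a)) ^ 0) & b) ^ 0) into (((b & (b | a)) ^ 0) & b), now ((((b & (b | a)) ^ 0) & b) | ((b ^ 0) & b))
step 2: absorb_and (→) rewrites (b & (b | a)) into b, now (((b ^ 0) & b) | ((b ^ 0) & b))
step 3: or_idem (→) rewrites (((b ^ 0) & b) | ((b ^ 0) & b)) into ((b ^ 0) & b), reaching cost 5 (bound 5)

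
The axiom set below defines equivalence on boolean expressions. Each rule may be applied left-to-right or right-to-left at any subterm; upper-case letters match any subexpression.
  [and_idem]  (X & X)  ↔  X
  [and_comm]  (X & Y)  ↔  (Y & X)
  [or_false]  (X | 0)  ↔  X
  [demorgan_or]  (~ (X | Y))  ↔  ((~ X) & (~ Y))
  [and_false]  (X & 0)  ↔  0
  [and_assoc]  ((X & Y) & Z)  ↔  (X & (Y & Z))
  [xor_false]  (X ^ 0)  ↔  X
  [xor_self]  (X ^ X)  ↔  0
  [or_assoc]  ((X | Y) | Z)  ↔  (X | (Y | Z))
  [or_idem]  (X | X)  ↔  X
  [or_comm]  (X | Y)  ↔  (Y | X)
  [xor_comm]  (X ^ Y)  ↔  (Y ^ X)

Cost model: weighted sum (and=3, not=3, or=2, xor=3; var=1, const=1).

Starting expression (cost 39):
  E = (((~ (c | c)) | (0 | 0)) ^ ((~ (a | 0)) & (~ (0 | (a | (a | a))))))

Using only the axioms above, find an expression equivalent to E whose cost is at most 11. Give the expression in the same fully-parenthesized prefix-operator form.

((~ c) ^ (~ a))   [cost 11]

(1) (a | a)  =[or_idem →]=  a    ⊢ (((~ (c | c)) | (0 | 0)) ^ ((~ (a | 0)) & (~ (0 | (a | a)))))
(2) (0 | 0)  =[or_false →]=  0    ⊢ (((~ (c | c)) | 0) ^ ((~ (a | 0)) & (~ (0 | (a | a)))))
(3) ((~ (c | c)) | 0)  =[or_false →]=  (~ (c | c))    ⊢ ((~ (c | c)) ^ ((~ (a | 0)) & (~ (0 | (a | a)))))
(4) (a | a)  =[or_idem →]=  a    ⊢ ((~ (c | c)) ^ ((~ (a | 0)) & (~ (0 | a))))
(5) (0 | a)  =[or_comm →]=  (a | 0)    ⊢ ((~ (c | c)) ^ ((~ (a | 0)) & (~ (a | 0))))
(6) (c | c)  =[or_idem →]=  c    ⊢ ((~ c) ^ ((~ (a | 0)) & (~ (a | 0))))
(7) ((~ (a | 0)) & (~ (a | 0)))  =[and_idem →]=  (~ (a | 0))    ⊢ ((~ c) ^ (~ (a | 0)))
(8) (a | 0)  =[or_false →]=  a    ⊢ cost 11, within 11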